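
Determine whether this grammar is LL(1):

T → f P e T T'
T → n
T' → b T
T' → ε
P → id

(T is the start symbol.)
Relevant sets:
  FOLLOW(T') = { $, 'b' }

For T:
  PREDICT(T → f P e T T') = { 'f' }
  PREDICT(T → n) = { 'n' }
For T':
  PREDICT(T' → b T) = { 'b' }
  PREDICT(T' → ε) = { $, 'b' }
P has a single production, so nothing to check there.

Conflict found: Predict set conflict for T': { 'b' }
The grammar is NOT LL(1).

Answer: No. Predict set conflict for T': { 'b' }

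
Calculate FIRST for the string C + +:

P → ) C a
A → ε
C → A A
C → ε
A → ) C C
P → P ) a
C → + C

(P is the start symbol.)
FIRST sets of the non-terminals involved (from the grammar, by fixed-point iteration):
  FIRST(C) = { ')', '+', ε }

To compute FIRST(C + +), process the symbols left to right:
Symbol C is a non-terminal. Add FIRST(C) \ {ε} = { ')', '+' }
C is nullable (ε ∈ FIRST(C)), continue to the next symbol.
Symbol + is a terminal. Add '+' and stop.
FIRST(C + +) = { ')', '+' }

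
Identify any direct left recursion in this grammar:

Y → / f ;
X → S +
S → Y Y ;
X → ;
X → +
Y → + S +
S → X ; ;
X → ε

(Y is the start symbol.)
Direct left recursion occurs when N → N α for some non-terminal N (the right-hand side begins with the left-hand side itself).

Y → / f ;: starts with '/'
X → S +: starts with S
S → Y Y ;: starts with Y
X → ;: starts with ';'
X → +: starts with '+'
Y → + S +: starts with '+'
S → X ; ;: starts with X
X → ε: starts with ε

No direct left recursion found.

Answer: No direct left recursion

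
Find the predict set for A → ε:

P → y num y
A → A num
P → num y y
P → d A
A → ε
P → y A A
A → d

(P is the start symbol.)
PREDICT(A → ε) = (FIRST(RHS) \ {ε}) ∪ (FOLLOW(A) if ε ∈ FIRST(RHS), i.e. RHS ⇒* ε)
The right-hand side is ε (FIRST(ε) = { ε }), so the predict set is FOLLOW(A) = { $, 'd', 'num' }
PREDICT(A → ε) = { $, 'd', 'num' }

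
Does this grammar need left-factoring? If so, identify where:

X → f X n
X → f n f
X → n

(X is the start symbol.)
Yes, X has productions with common prefix 'f'

Left-factoring is needed when two productions for the same non-terminal
share a common prefix on the right-hand side.

Productions for X:
  X → f X n
  X → f n f
  X → n

Found common prefix 'f' in productions for X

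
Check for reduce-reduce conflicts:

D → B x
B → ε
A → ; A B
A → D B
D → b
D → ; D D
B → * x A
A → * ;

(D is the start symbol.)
Augment with D' → D and build the canonical LR(0) collection (I0 = CLOSURE({[D' → . D]}), then GOTO on every symbol after a dot until no new states appear). It has 20 states:
  I0: { [B → . * x A], [B → .], [D → . ; D D], [D → . B x], [D → . b], [D' → . D] }  — shift, reduce
  I1: { [B → * . x A] }  — shift
  I2: { [B → . * x A], [B → .], [D → . ; D D], [D → . B x], [D → . b], [D → ; . D D] }  — shift, reduce
  I3: { [D → B . x] }  — shift
  I4: { [D' → D .] }  — accept
  I5: { [D → b .] }  — reduce
  I6: { [D → B x .] }  — reduce
  I7: { [B → . * x A], [B → .], [D → . ; D D], [D → . B x], [D → . b], [D → ; D . D] }  — shift, reduce
  I8: { [D → ; D D .] }  — reduce
  I9: { [A → . * ;], [A → . ; A B], [A → . D B], [B → * x . A], [B → . * x A], [B → .], [D → . ; D D], [D → . B x], [D → . b] }  — shift, reduce
  I10: { [A → * . ;], [B → * . x A] }  — shift
  I11: { [A → . * ;], [A → . ; A B], [A → . D B], [A → ; . A B], [B → . * x A], [B → .], [D → . ; D D], [D → . B x], [D → . b], [D → ; . D D] }  — shift, reduce
  I12: { [B → * x A .] }  — reduce
  I13: { [A → D . B], [B → . * x A], [B → .] }  — shift, reduce
  I14: { [A → D B .] }  — reduce
  I15: { [A → ; A . B], [B → . * x A], [B → .] }  — shift, reduce
  I16: { [A → D . B], [B → . * x A], [B → .], [D → . ; D D], [D → . B x], [D → . b], [D → ; D . D] }  — shift, reduce
  I17: { [A → D B .], [D → B . x] }  — shift, reduce
  I18: { [A → ; A B .] }  — reduce
  I19: { [A → * ; .] }  — reduce

No state contains more than one complete item.

Answer: No reduce-reduce conflicts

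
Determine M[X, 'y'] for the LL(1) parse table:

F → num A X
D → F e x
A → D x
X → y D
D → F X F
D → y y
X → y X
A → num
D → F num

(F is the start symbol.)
To find M[X, 'y'], we find productions for X where 'y' is in the predict set (PREDICT(N → α) = (FIRST(α) \ {ε}) ∪ (FOLLOW(N) if α ⇒* ε)).

X → y D: PREDICT = { 'y' }
  'y' is in predict set, so this production goes in M[X, 'y']
X → y X: PREDICT = { 'y' }
  'y' is in predict set, so this production goes in M[X, 'y']

M[X, 'y'] = X → y D, X → y X  (a multiply-defined cell — the grammar is not LL(1))

Answer: X → y D, X → y X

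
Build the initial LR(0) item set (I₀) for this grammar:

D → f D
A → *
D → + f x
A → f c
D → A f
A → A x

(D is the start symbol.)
First, augment the grammar with D' → D
I₀ = CLOSURE({ [D' → . D] }):
  [D' → . D] has the dot before D: add [D → . f D], [D → . + f x], [D → . A f]
  [D → . A f] has the dot before A: add [A → . *], [A → . f c], [A → . A x]
No further items can be added.

I₀ = { [A → . *], [A → . A x], [A → . f c], [D → . + f x], [D → . A f], [D → . f D], [D' → . D] }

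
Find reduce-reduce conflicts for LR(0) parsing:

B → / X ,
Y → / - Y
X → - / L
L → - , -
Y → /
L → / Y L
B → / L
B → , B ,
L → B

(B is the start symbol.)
A reduce-reduce conflict occurs when an LR(0) state has two complete items [A → α .] and [B → β .] — both call for a reduction, and with no lookahead the parser cannot choose between them.

Augment with B' → B and build the canonical LR(0) collection (I0 = CLOSURE({[B' → . B]}), then GOTO on every symbol after a dot until no new states appear). It has 26 states:
  I0: { [B → . , B ,], [B → . / L], [B → . / X ,], [B' → . B] }  — shift
  I1: { [B → , . B ,], [B → . , B ,], [B → . / L], [B → . / X ,] }  — shift
  I2: { [B → . , B ,], [B → . / L], [B → . / X ,], [B → / . L], [B → / . X ,], [L → . - , -], [L → . / Y L], [L → . B], [X → . - / L] }  — shift
  I3: { [B' → B .] }  — accept
  I4: { [L → - . , -], [X → - . / L] }  — shift
  I5: { [B → . , B ,], [B → . / L], [B → . / X ,], [B → / . L], [B → / . X ,], [L → . - , -], [L → . / Y L], [L → . B], [L → / . Y L], [X → . - / L], [Y → . / - Y], [Y → . /] }  — shift
  I6: { [L → B .] }  — reduce
  I7: { [B → / L .] }  — reduce
  I8: { [B → / X . ,] }  — shift
  I9: { [B → / X , .] }  — reduce
  I10: { [B → . , B ,], [B → . / L], [B → . / X ,], [B → / . L], [B → / . X ,], [L → . - , -], [L → . / Y L], [L → . B], [L → / . Y L], [X → . - / L], [Y → . / - Y], [Y → . /], [Y → / . - Y], [Y → / .] }  — shift, reduce
  I11: { [B → . , B ,], [B → . / L], [B → . / X ,], [L → . - , -], [L → . / Y L], [L → . B], [L → / Y . L] }  — shift
  I12: { [L → - . , -] }  — shift
  I13: { [L → / Y L .] }  — reduce
  I14: { [L → - , . -] }  — shift
  I15: { [L → - , - .] }  — reduce
  I16: { [L → - . , -], [X → - . / L], [Y → . / - Y], [Y → . /], [Y → / - . Y] }  — shift
  I17: { [B → . , B ,], [B → . / L], [B → . / X ,], [L → . - , -], [L → . / Y L], [L → . B], [X → - / . L], [Y → / . - Y], [Y → / .] }  — shift, reduce
  I18: { [Y → / - Y .] }  — reduce
  I19: { [L → - . , -], [Y → . / - Y], [Y → . /], [Y → / - . Y] }  — shift
  I20: { [X → - / L .] }  — reduce
  I21: { [Y → / . - Y], [Y → / .] }  — shift, reduce
  I22: { [Y → . / - Y], [Y → . /], [Y → / - . Y] }  — shift
  I23: { [B → . , B ,], [B → . / L], [B → . / X ,], [L → . - , -], [L → . / Y L], [L → . B], [X → - / . L] }  — shift
  I24: { [B → , B . ,] }  — shift
  I25: { [B → , B , .] }  — reduce

No state contains more than one complete item.

Answer: No reduce-reduce conflicts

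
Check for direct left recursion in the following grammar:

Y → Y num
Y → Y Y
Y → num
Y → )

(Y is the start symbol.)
Yes, Y is left-recursive

Y → Y num: LEFT RECURSIVE (starts with Y)
Y → Y Y: LEFT RECURSIVE (starts with Y)
Y → num: starts with num
Y → ): starts with ')'

The grammar has direct left recursion on: Y.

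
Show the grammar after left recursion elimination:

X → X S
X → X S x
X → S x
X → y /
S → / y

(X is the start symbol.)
X → S x X'
X → y / X'
X' → S X'
X' → S x X'
X' → ε
S → / y

X is directly left-recursive. The standard transformation for
  A → A α₁ | ... | A α_m | β₁ | ... | β_n
is
  A  → β₁ A' | ... | β_n A'
  A' → α₁ A' | ... | α_m A' | ε

X → S x becomes X → S x X'
X → y / becomes X → y / X'
X → X S becomes X' → S X'
X → X S x becomes X' → S x X'
Add X' → ε

Productions for other non-terminals are unchanged:
  S → / y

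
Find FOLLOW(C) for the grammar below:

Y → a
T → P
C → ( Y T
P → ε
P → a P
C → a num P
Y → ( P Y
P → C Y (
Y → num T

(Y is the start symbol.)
{ '(', 'a', 'num' }

In P → C Y (: C is followed by Y '(', add FIRST(Y '(') \ {ε} = { '(', 'a', 'num' }

Taking the union: FOLLOW(C) = { '(', 'a', 'num' }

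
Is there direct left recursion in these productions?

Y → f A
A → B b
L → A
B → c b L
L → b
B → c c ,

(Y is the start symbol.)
No direct left recursion

Direct left recursion occurs when N → N α for some non-terminal N (the right-hand side begins with the left-hand side itself).

Y → f A: starts with f
A → B b: starts with B
L → A: starts with A
B → c b L: starts with c
L → b: starts with b
B → c c ,: starts with c

No direct left recursion found.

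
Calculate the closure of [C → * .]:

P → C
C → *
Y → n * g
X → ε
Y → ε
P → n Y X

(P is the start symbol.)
{ [C → * .] }

Start with: [C → * .]
The dot is at the end, so nothing is added.

CLOSURE = { [C → * .] }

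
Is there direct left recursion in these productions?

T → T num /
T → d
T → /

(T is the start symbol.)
Yes, T is left-recursive

T → T num /: LEFT RECURSIVE (starts with T)
T → d: starts with d
T → /: starts with '/'

The grammar has direct left recursion on: T.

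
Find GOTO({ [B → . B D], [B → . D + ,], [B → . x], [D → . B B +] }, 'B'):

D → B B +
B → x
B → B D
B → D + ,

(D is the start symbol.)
{ [B → . B D], [B → . D + ,], [B → . x], [B → B . D], [D → . B B +], [D → B . B +] }

GOTO(I, 'B') = CLOSURE({ [A → αX.β] : [A → α.Xβ] ∈ I, X = 'B' })

Items with dot before 'B', with the dot advanced:
  [B → . B D] → [B → B . D]
  [D → . B B +] → [D → B . B +]
Closure of the advanced items:
  [B → B . D] has the dot before D: add [D → . B B +]
  [D → B . B +] has the dot before B: add [B → . x], [B → . B D], [B → . D + ,]

GOTO = { [B → . B D], [B → . D + ,], [B → . x], [B → B . D], [D → . B B +], [D → B . B +] }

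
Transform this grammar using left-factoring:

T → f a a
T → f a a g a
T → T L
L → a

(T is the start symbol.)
Left-factoring transforms A → αβ₁ | αβ₂ into A → αA' and A' → β₁ | β₂
(α is the longest common prefix among the alternatives). Repeat until
no nonterminal has two alternatives with a common prefix.

Round 1: T has alternatives sharing prefix 'f a a'. Introduce T': T → f a a T'
  Add: T' → ε
  Add: T' → g a

No remaining common prefixes — done.

Resulting grammar:
T → f a a T'
T' → ε
T' → g a
T → T L
L → a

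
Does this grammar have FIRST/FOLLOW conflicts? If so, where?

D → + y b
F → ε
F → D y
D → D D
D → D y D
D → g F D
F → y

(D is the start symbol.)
Yes. F → D y with FOLLOW(F) on { '+', 'g' }

A FIRST/FOLLOW conflict occurs when a non-terminal N has a nullable alternative N → β (β ⇒* ε) and another alternative N → α with FIRST(α) ∩ FOLLOW(N) ≠ ∅: on such a lookahead the parser cannot decide between expanding α and letting N vanish via β.

Nullable non-terminals: F.
FIRST sets used below: FIRST(D) = { '+', 'g' }

F: nullable alternative(s) F → ε; FOLLOW(F) = { '+', 'g' }
  F → ε: FIRST \ {ε} = { } — this is the only nullable alternative, skip
  F → D y: FIRST \ {ε} = { '+', 'g' } — overlaps FOLLOW(F) on { '+', 'g' }: CONFLICT
  F → y: FIRST \ {ε} = { 'y' } — disjoint from FOLLOW(F)

D has no nullable alternative, so no FIRST/FOLLOW check is needed there.

So the grammar has 1 FIRST/FOLLOW conflict (marked CONFLICT above).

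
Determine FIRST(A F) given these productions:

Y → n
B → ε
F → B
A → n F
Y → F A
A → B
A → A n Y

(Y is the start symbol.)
FIRST sets of the non-terminals involved (from the grammar, by fixed-point iteration):
  FIRST(A) = { 'n', ε }
  FIRST(F) = { ε }

To compute FIRST(A F), process the symbols left to right:
Symbol A is a non-terminal. Add FIRST(A) \ {ε} = { 'n' }
A is nullable (ε ∈ FIRST(A)), continue to the next symbol.
Symbol F is a non-terminal. Add FIRST(F) \ {ε} = { }
F is nullable (ε ∈ FIRST(F)), continue to the next symbol.
All symbols are nullable, so ε is in the result.
FIRST(A F) = { 'n', ε }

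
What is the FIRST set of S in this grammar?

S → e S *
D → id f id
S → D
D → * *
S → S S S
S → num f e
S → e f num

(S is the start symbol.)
{ '*', 'e', 'id', 'num' }

FIRST sets of the other non-terminals involved (by the same procedure, iterated to a fixed point):
  FIRST(D) = { '*', 'id' }

From S → e S *:
  - e is a terminal: add 'e' and stop
From S → D:
  - D is a non-terminal: add FIRST(D) \ {ε} = { '*', 'id' }
    D is not nullable, so stop
From S → S S S:
  - S is the symbol being defined: contributes nothing new
    S is not nullable, so stop
From S → num f e:
  - num is a terminal: add 'num' and stop
From S → e f num:
  - e is a terminal: add 'e' and stop

Collecting: FIRST(S) = { '*', 'e', 'id', 'num' }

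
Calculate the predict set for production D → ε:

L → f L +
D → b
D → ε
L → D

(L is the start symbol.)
PREDICT(D → ε) = (FIRST(RHS) \ {ε}) ∪ (FOLLOW(D) if ε ∈ FIRST(RHS), i.e. RHS ⇒* ε)
The right-hand side is ε (FIRST(ε) = { ε }), so the predict set is FOLLOW(D) = { $, '+' }
PREDICT(D → ε) = { $, '+' }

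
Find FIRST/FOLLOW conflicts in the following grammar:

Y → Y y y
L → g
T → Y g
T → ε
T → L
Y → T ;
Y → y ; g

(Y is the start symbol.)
Yes. T → Y g with FOLLOW(T) on { ';' }

Nullable non-terminals: T.
FIRST sets used below: FIRST(Y) = { ';', 'g', 'y' }, FIRST(L) = { 'g' }

T: nullable alternative(s) T → ε; FOLLOW(T) = { ';' }
  T → Y g: FIRST \ {ε} = { ';', 'g', 'y' } — overlaps FOLLOW(T) on { ';' }: CONFLICT
  T → ε: FIRST \ {ε} = { } — this is the only nullable alternative, skip
  T → L: FIRST \ {ε} = { 'g' } — disjoint from FOLLOW(T)

L, Y have no nullable alternative, so no FIRST/FOLLOW check is needed there.

So the grammar has 1 FIRST/FOLLOW conflict (marked CONFLICT above).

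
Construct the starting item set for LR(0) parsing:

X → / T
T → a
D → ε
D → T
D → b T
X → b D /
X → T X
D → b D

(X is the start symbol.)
First, augment the grammar with X' → X
I₀ = CLOSURE({ [X' → . X] }):
  [X' → . X] has the dot before X: add [X → . / T], [X → . b D /], [X → . T X]
  [X → . T X] has the dot before T: add [T → . a]
No further items can be added.

I₀ = { [T → . a], [X → . / T], [X → . T X], [X → . b D /], [X' → . X] }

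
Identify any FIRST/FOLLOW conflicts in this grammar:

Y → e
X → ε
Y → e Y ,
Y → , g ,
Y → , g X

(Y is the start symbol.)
A FIRST/FOLLOW conflict occurs when a non-terminal N has a nullable alternative N → β (β ⇒* ε) and another alternative N → α with FIRST(α) ∩ FOLLOW(N) ≠ ∅: on such a lookahead the parser cannot decide between expanding α and letting N vanish via β.

Nullable non-terminals: X.
X has a nullable alternative but only one production, so nothing to check.

Y has no nullable alternative, so no FIRST/FOLLOW check is needed there.

No FIRST/FOLLOW conflicts found.

Answer: No FIRST/FOLLOW conflicts.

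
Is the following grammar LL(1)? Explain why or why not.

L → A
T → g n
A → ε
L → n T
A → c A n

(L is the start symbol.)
A grammar is LL(1) if for each non-terminal N with multiple productions, the predict sets of those productions are pairwise disjoint, where PREDICT(N → α) = (FIRST(α) \ {ε}) ∪ (FOLLOW(N) if α ⇒* ε).

Relevant sets:
  FIRST(A) = { 'c', ε }
  FOLLOW(L) = { $ }
  FOLLOW(A) = { $, 'n' }

For L:
  PREDICT(L → A) = { $, 'c' }
  PREDICT(L → n T) = { 'n' }
For A:
  PREDICT(A → ε) = { $, 'n' }
  PREDICT(A → c A n) = { 'c' }
T has a single production, so nothing to check there.

All predict sets are disjoint. The grammar IS LL(1).

Answer: Yes, the grammar is LL(1).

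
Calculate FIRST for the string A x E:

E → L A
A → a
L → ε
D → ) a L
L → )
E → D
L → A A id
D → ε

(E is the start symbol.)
{ 'a' }

FIRST sets of the non-terminals involved (from the grammar, by fixed-point iteration):
  FIRST(A) = { 'a' }

To compute FIRST(A x E), process the symbols left to right:
Symbol A is a non-terminal. Add FIRST(A) \ {ε} = { 'a' }
A is not nullable (ε ∉ FIRST(A)), so stop here.
FIRST(A x E) = { 'a' }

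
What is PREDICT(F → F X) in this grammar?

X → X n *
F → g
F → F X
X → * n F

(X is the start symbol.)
{ 'g' }

PREDICT(F → F X) = (FIRST(RHS) \ {ε}) ∪ (FOLLOW(F) if ε ∈ FIRST(RHS), i.e. RHS ⇒* ε)
FIRST(F) = { 'g' }
FIRST(F X) = { 'g' }
ε ∉ FIRST(F X), so FOLLOW(F) is not added.
PREDICT(F → F X) = { 'g' }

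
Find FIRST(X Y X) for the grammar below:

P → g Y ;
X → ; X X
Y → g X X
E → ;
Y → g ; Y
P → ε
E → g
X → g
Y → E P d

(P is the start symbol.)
{ ';', 'g' }

FIRST sets of the non-terminals involved (from the grammar, by fixed-point iteration):
  FIRST(X) = { ';', 'g' }

To compute FIRST(X Y X), process the symbols left to right:
Symbol X is a non-terminal. Add FIRST(X) \ {ε} = { ';', 'g' }
X is not nullable (ε ∉ FIRST(X)), so stop here.
FIRST(X Y X) = { ';', 'g' }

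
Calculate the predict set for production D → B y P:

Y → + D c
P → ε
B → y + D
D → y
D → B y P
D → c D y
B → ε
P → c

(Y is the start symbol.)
PREDICT(D → B y P) = (FIRST(RHS) \ {ε}) ∪ (FOLLOW(D) if ε ∈ FIRST(RHS), i.e. RHS ⇒* ε)
FIRST(B) = { 'y', ε }
FIRST(B y P) = { 'y' }
ε ∉ FIRST(B y P), so FOLLOW(D) is not added.
PREDICT(D → B y P) = { 'y' }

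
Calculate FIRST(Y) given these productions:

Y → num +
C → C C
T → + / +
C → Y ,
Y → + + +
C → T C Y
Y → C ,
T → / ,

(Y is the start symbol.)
FIRST sets of the other non-terminals involved (by the same procedure, iterated to a fixed point):
  FIRST(C) = { '+', '/', 'num' }

From Y → num +:
  - num is a terminal: add 'num' and stop
From Y → + + +:
  - '+' is a terminal: add '+' and stop
From Y → C ,:
  - C is a non-terminal: add FIRST(C) \ {ε} = { '+', '/', 'num' }
    C is not nullable, so stop

Collecting: FIRST(Y) = { '+', '/', 'num' }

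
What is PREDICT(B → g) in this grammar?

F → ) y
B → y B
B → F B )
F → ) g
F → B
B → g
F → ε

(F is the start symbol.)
{ 'g' }

PREDICT(B → g) = (FIRST(RHS) \ {ε}) ∪ (FOLLOW(B) if ε ∈ FIRST(RHS), i.e. RHS ⇒* ε)
FIRST(g) = { 'g' }
ε ∉ FIRST(g), so FOLLOW(B) is not added.
PREDICT(B → g) = { 'g' }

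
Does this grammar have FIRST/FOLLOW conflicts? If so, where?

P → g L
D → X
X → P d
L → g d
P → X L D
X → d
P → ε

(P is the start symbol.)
A FIRST/FOLLOW conflict occurs when a non-terminal N has a nullable alternative N → β (β ⇒* ε) and another alternative N → α with FIRST(α) ∩ FOLLOW(N) ≠ ∅: on such a lookahead the parser cannot decide between expanding α and letting N vanish via β.

Nullable non-terminals: P.
FIRST sets used below: FIRST(X) = { 'd', 'g' }

P: nullable alternative(s) P → ε; FOLLOW(P) = { $, 'd' }
  P → g L: FIRST \ {ε} = { 'g' } — disjoint from FOLLOW(P)
  P → X L D: FIRST \ {ε} = { 'd', 'g' } — overlaps FOLLOW(P) on { 'd' }: CONFLICT
  P → ε: FIRST \ {ε} = { } — this is the only nullable alternative, skip

D, L, X have no nullable alternative, so no FIRST/FOLLOW check is needed there.

So the grammar has 1 FIRST/FOLLOW conflict (marked CONFLICT above).

Answer: Yes. P → X L D with FOLLOW(P) on { 'd' }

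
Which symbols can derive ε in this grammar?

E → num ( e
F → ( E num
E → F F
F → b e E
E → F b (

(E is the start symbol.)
None

A non-terminal is nullable if it can derive ε (the empty string): either it has an ε-production, or it has a production whose right-hand side consists entirely of nullable non-terminals.

There are no ε-productions, so no non-terminal can derive ε.
No non-terminals are nullable.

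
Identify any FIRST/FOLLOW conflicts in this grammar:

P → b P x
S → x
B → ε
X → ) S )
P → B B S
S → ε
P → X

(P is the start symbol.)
A FIRST/FOLLOW conflict occurs when a non-terminal N has a nullable alternative N → β (β ⇒* ε) and another alternative N → α with FIRST(α) ∩ FOLLOW(N) ≠ ∅: on such a lookahead the parser cannot decide between expanding α and letting N vanish via β.

Nullable non-terminals: B, P, S.
FIRST sets used below: FIRST(B) = { ε }, FIRST(S) = { 'x', ε }, FIRST(X) = { ')' }
B has a nullable alternative but only one production, so nothing to check.

P: nullable alternative(s) P → B B S; FOLLOW(P) = { $, 'x' }
  P → b P x: FIRST \ {ε} = { 'b' } — disjoint from FOLLOW(P)
  P → B B S: FIRST \ {ε} = { 'x' } — this is the only nullable alternative, skip
  P → X: FIRST \ {ε} = { ')' } — disjoint from FOLLOW(P)

S: nullable alternative(s) S → ε; FOLLOW(S) = { $, ')', 'x' }
  S → x: FIRST \ {ε} = { 'x' } — overlaps FOLLOW(S) on { 'x' }: CONFLICT
  S → ε: FIRST \ {ε} = { } — this is the only nullable alternative, skip

X has no nullable alternative, so no FIRST/FOLLOW check is needed there.

So the grammar has 1 FIRST/FOLLOW conflict (marked CONFLICT above).

Answer: Yes. S → x with FOLLOW(S) on { 'x' }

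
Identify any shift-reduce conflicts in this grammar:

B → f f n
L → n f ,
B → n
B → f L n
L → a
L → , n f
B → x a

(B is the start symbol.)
No shift-reduce conflicts

A shift-reduce conflict occurs when an LR(0) state has both:
  - a complete (reduce) item [A → α .] (dot at the end), and
  - a shift item [B → β . c γ] (dot before a terminal).

Augment with B' → B and build the canonical LR(0) collection (I0 = CLOSURE({[B' → . B]}), then GOTO on every symbol after a dot until no new states appear). It has 17 states:
  I0: { [B → . f L n], [B → . f f n], [B → . n], [B → . x a], [B' → . B] }  — shift
  I1: { [B' → B .] }  — accept
  I2: { [B → f . L n], [B → f . f n], [L → . , n f], [L → . a], [L → . n f ,] }  — shift
  I3: { [B → n .] }  — reduce
  I4: { [B → x . a] }  — shift
  I5: { [B → x a .] }  — reduce
  I6: { [L → , . n f] }  — shift
  I7: { [B → f L . n] }  — shift
  I8: { [L → a .] }  — reduce
  I9: { [B → f f . n] }  — shift
  I10: { [L → n . f ,] }  — shift
  I11: { [L → n f . ,] }  — shift
  I12: { [L → n f , .] }  — reduce
  I13: { [B → f f n .] }  — reduce
  I14: { [B → f L n .] }  — reduce
  I15: { [L → , n . f] }  — shift
  I16: { [L → , n f .] }  — reduce

No state contains both a complete item and a shift item.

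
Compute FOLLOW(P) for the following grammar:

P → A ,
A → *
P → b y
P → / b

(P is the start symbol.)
{ $ }

To compute FOLLOW(P), find every occurrence of P on a right-hand side N → α P β: add FIRST(β) \ {ε}, and if β is empty or nullable also add FOLLOW(N). Iterate to a fixed point.

P is the start symbol, so $ ∈ FOLLOW(P).
P does not occur on any right-hand side.

Taking the union: FOLLOW(P) = { $ }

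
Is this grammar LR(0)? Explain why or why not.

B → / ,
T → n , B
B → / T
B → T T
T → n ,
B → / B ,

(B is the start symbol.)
No. Shift-reduce conflict between [T → n , .] and [B → . / ,]

Augment with B' → B and build the canonical LR(0) collection (I0 = CLOSURE({[B' → . B]}), then GOTO on every symbol after a dot until no new states appear). It has 12 states:
  I0: { [B → . / ,], [B → . / B ,], [B → . / T], [B → . T T], [B' → . B], [T → . n , B], [T → . n ,] }  — shift
  I1: { [B → . / ,], [B → . / B ,], [B → . / T], [B → . T T], [B → / . ,], [B → / . B ,], [B → / . T], [T → . n , B], [T → . n ,] }  — shift
  I2: { [B' → B .] }  — accept
  I3: { [B → T . T], [T → . n , B], [T → . n ,] }  — shift
  I4: { [T → n . , B], [T → n . ,] }  — shift
  I5: { [B → . / ,], [B → . / B ,], [B → . / T], [B → . T T], [T → . n , B], [T → . n ,], [T → n , . B], [T → n , .] }  — shift, reduce
  I6: { [T → n , B .] }  — reduce
  I7: { [B → T T .] }  — reduce
  I8: { [B → / , .] }  — reduce
  I9: { [B → / B . ,] }  — shift
  I10: { [B → / T .], [B → T . T], [T → . n , B], [T → . n ,] }  — shift, reduce
  I11: { [B → / B , .] }  — reduce

Conflict in state I5:
  Shift-reduce conflict between [T → n , .] and [B → . / ,]
So the grammar is NOT LR(0).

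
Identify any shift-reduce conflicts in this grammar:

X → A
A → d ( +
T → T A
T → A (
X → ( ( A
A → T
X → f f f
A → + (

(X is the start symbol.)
A shift-reduce conflict occurs when an LR(0) state has both:
  - a complete (reduce) item [A → α .] (dot at the end), and
  - a shift item [B → β . c γ] (dot before a terminal).

Augment with X' → X and build the canonical LR(0) collection (I0 = CLOSURE({[X' → . X]}), then GOTO on every symbol after a dot until no new states appear). It has 17 states:
  I0: { [A → . + (], [A → . T], [A → . d ( +], [T → . A (], [T → . T A], [X → . ( ( A], [X → . A], [X → . f f f], [X' → . X] }  — shift
  I1: { [X → ( . ( A] }  — shift
  I2: { [A → + . (] }  — shift
  I3: { [T → A . (], [X → A .] }  — shift, reduce
  I4: { [A → . + (], [A → . T], [A → . d ( +], [A → T .], [T → . A (], [T → . T A], [T → T . A] }  — shift, reduce
  I5: { [X' → X .] }  — accept
  I6: { [A → d . ( +] }  — shift
  I7: { [X → f . f f] }  — shift
  I8: { [X → f f . f] }  — shift
  I9: { [X → f f f .] }  — reduce
  I10: { [A → d ( . +] }  — shift
  I11: { [A → d ( + .] }  — reduce
  I12: { [T → A . (], [T → T A .] }  — shift, reduce
  I13: { [T → A ( .] }  — reduce
  I14: { [A → + ( .] }  — reduce
  I15: { [A → . + (], [A → . T], [A → . d ( +], [T → . A (], [T → . T A], [X → ( ( . A] }  — shift
  I16: { [T → A . (], [X → ( ( A .] }  — shift, reduce

I3 contains reduce item [X → A .] and shift item [T → A . (] — shift-reduce conflict.
I4 contains reduce item [A → T .] and shift items [A → . + (], [A → . d ( +] — shift-reduce conflict.
I12 contains reduce item [T → T A .] and shift item [T → A . (] — shift-reduce conflict.
I16 contains reduce item [X → ( ( A .] and shift item [T → A . (] — shift-reduce conflict.

Answer: Yes — I3: [X → A .] vs [T → A . (]; I4: [A → T .] vs [A → . + (]; I12: [T → T A .] vs [T → A . (]; I16: [X → ( ( A .] vs [T → A . (]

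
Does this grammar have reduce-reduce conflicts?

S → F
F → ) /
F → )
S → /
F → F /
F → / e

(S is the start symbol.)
Augment with S' → S and build the canonical LR(0) collection (I0 = CLOSURE({[S' → . S]}), then GOTO on every symbol after a dot until no new states appear). It has 8 states:
  I0: { [F → . ) /], [F → . )], [F → . / e], [F → . F /], [S → . /], [S → . F], [S' → . S] }  — shift
  I1: { [F → ) . /], [F → ) .] }  — shift, reduce
  I2: { [F → / . e], [S → / .] }  — shift, reduce
  I3: { [F → F . /], [S → F .] }  — shift, reduce
  I4: { [S' → S .] }  — accept
  I5: { [F → F / .] }  — reduce
  I6: { [F → / e .] }  — reduce
  I7: { [F → ) / .] }  — reduce

No state contains more than one complete item.

Answer: No reduce-reduce conflicts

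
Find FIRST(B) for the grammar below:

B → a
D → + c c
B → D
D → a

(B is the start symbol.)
To compute FIRST(B), examine every production with B on the left-hand side, reading each right-hand side left to right until a non-nullable symbol is reached.

FIRST sets of the other non-terminals involved (by the same procedure, iterated to a fixed point):
  FIRST(D) = { '+', 'a' }

From B → a:
  - a is a terminal: add 'a' and stop
From B → D:
  - D is a non-terminal: add FIRST(D) \ {ε} = { '+', 'a' }
    D is not nullable, so stop

Collecting: FIRST(B) = { '+', 'a' }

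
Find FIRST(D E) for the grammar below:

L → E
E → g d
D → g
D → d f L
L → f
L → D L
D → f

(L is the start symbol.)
{ 'd', 'f', 'g' }

FIRST sets of the non-terminals involved (from the grammar, by fixed-point iteration):
  FIRST(D) = { 'd', 'f', 'g' }

To compute FIRST(D E), process the symbols left to right:
Symbol D is a non-terminal. Add FIRST(D) \ {ε} = { 'd', 'f', 'g' }
D is not nullable (ε ∉ FIRST(D)), so stop here.
FIRST(D E) = { 'd', 'f', 'g' }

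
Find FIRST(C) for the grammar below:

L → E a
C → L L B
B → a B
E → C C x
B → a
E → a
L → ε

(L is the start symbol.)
To compute FIRST(C), examine every production with C on the left-hand side, reading each right-hand side left to right until a non-nullable symbol is reached.

FIRST sets of the other non-terminals involved (by the same procedure, iterated to a fixed point):
  FIRST(L) = { 'a', ε }
  FIRST(B) = { 'a' }

From C → L L B:
  - L is a non-terminal: add FIRST(L) \ {ε} = { 'a' }
    L is nullable, so continue to the next symbol
  - L is a non-terminal: add FIRST(L) \ {ε} = { 'a' }
    L is nullable, so continue to the next symbol
  - B is a non-terminal: add FIRST(B) \ {ε} = { 'a' }
    B is not nullable, so stop

Collecting: FIRST(C) = { 'a' }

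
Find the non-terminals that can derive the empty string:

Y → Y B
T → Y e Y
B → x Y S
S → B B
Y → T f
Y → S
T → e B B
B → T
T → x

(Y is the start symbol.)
None

A non-terminal is nullable if it can derive ε (the empty string): either it has an ε-production, or it has a production whose right-hand side consists entirely of nullable non-terminals.

There are no ε-productions, so no non-terminal can derive ε.
No non-terminals are nullable.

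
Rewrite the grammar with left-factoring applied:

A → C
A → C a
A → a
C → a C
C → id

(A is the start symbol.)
Left-factoring transforms A → αβ₁ | αβ₂ into A → αA' and A' → β₁ | β₂
(α is the longest common prefix among the alternatives). Repeat until
no nonterminal has two alternatives with a common prefix.

Round 1: A has alternatives sharing prefix 'C'. Introduce A': A → C A'
  Add: A' → ε
  Add: A' → a

No remaining common prefixes — done.

Resulting grammar:
A → C A'
A' → ε
A' → a
A → a
C → a C
C → id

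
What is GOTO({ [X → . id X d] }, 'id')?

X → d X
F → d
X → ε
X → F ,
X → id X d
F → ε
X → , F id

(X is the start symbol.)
{ [F → . d], [F → .], [X → . , F id], [X → . F ,], [X → . d X], [X → . id X d], [X → .], [X → id . X d] }

GOTO(I, 'id') = CLOSURE({ [A → αX.β] : [A → α.Xβ] ∈ I, X = 'id' })

Items with dot before 'id', with the dot advanced:
  [X → . id X d] → [X → id . X d]
Closure of the advanced items:
  [X → id . X d] has the dot before X: add [X → . d X], [X → .], [X → . F ,], [X → . id X d], [X → . , F id]
  [X → . F ,] has the dot before F: add [F → . d], [F → .]

GOTO = { [F → . d], [F → .], [X → . , F id], [X → . F ,], [X → . d X], [X → . id X d], [X → .], [X → id . X d] }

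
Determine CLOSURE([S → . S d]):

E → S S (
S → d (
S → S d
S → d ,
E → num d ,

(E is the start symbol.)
{ [S → . S d], [S → . d (], [S → . d ,] }

Start with: [S → . S d]
  [S → . S d] has the dot before S: add [S → . d (], [S → . d ,]
No further items can be added.

CLOSURE = { [S → . S d], [S → . d (], [S → . d ,] }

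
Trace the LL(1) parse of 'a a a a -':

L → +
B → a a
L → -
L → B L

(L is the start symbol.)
LL(1) parsing maintains a stack (initially the start symbol over $) and the input. At each step: if the stack top is a terminal, match it against the current input token; if it is a non-terminal N, replace it with the RHS of M[N, lookahead] (the unique production whose predict set contains the lookahead).

Stack is shown with the top on the left.

Stack    Input        Action
----------------------------
L $      a a a a - $  output L → B L
B L $    a a a a - $  output B → a a
a a L $  a a a a - $  match 'a'
a L $    a a a - $    match 'a'
L $      a a - $      output L → B L
B L $    a a - $      output B → a a
a a L $  a a - $      match 'a'
a L $    a - $        match 'a'
L $      - $          output L → -
- $      - $          match '-'
$        $            accept

The string is accepted.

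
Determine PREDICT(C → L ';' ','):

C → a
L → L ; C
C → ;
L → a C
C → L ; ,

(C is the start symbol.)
PREDICT(C → L ';' ',') = (FIRST(RHS) \ {ε}) ∪ (FOLLOW(C) if ε ∈ FIRST(RHS), i.e. RHS ⇒* ε)
FIRST(L) = { 'a' }
FIRST(L ';' ',') = { 'a' }
ε ∉ FIRST(L ';' ','), so FOLLOW(C) is not added.
PREDICT(C → L ';' ',') = { 'a' }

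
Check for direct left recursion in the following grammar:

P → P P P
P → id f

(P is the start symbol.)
Yes, P is left-recursive

Direct left recursion occurs when N → N α for some non-terminal N (the right-hand side begins with the left-hand side itself).

P → P P P: LEFT RECURSIVE (starts with P)
P → id f: starts with id

The grammar has direct left recursion on: P.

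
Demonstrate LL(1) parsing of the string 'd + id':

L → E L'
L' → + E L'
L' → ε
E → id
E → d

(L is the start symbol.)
LL(1) parsing maintains a stack (initially the start symbol over $) and the input. At each step: if the stack top is a terminal, match it against the current input token; if it is a non-terminal N, replace it with the RHS of M[N, lookahead] (the unique production whose predict set contains the lookahead).

Stack is shown with the top on the left.

Stack     Input     Action
--------------------------
L $       d + id $  output L → E L'
E L' $    d + id $  output E → d
d L' $    d + id $  match 'd'
L' $      + id $    output L' → + E L'
+ E L' $  + id $    match '+'
E L' $    id $      output E → id
id L' $   id $      match 'id'
L' $      $         output L' → ε
$         $         accept

The string is accepted.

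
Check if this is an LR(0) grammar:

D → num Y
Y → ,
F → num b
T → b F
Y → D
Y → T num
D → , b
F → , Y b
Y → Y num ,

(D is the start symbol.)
Augment with D' → D and build the canonical LR(0) collection (I0 = CLOSURE({[D' → . D]}), then GOTO on every symbol after a dot until no new states appear). It has 19 states:
  I0: { [D → . , b], [D → . num Y], [D' → . D] }  — shift
  I1: { [D → , . b] }  — shift
  I2: { [D' → D .] }  — accept
  I3: { [D → . , b], [D → . num Y], [D → num . Y], [T → . b F], [Y → . ,], [Y → . D], [Y → . T num], [Y → . Y num ,] }  — shift
  I4: { [D → , . b], [Y → , .] }  — shift, reduce
  I5: { [Y → D .] }  — reduce
  I6: { [Y → T . num] }  — shift
  I7: { [D → num Y .], [Y → Y . num ,] }  — shift, reduce
  I8: { [F → . , Y b], [F → . num b], [T → b . F] }  — shift
  I9: { [D → . , b], [D → . num Y], [F → , . Y b], [T → . b F], [Y → . ,], [Y → . D], [Y → . T num], [Y → . Y num ,] }  — shift
  I10: { [T → b F .] }  — reduce
  I11: { [F → num . b] }  — shift
  I12: { [F → num b .] }  — reduce
  I13: { [F → , Y . b], [Y → Y . num ,] }  — shift
  I14: { [F → , Y b .] }  — reduce
  I15: { [Y → Y num . ,] }  — shift
  I16: { [Y → Y num , .] }  — reduce
  I17: { [Y → T num .] }  — reduce
  I18: { [D → , b .] }  — reduce

Conflict in state I4:
  Shift-reduce conflict between [Y → , .] and [D → , . b]
So the grammar is NOT LR(0).

Answer: No. Shift-reduce conflict between [Y → , .] and [D → , . b]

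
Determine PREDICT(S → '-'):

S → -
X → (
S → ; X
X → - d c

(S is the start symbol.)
PREDICT(S → '-') = (FIRST(RHS) \ {ε}) ∪ (FOLLOW(S) if ε ∈ FIRST(RHS), i.e. RHS ⇒* ε)
FIRST('-') = { '-' }
ε ∉ FIRST('-'), so FOLLOW(S) is not added.
PREDICT(S → '-') = { '-' }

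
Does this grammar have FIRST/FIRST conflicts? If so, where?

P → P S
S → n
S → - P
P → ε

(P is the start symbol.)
No FIRST/FIRST conflicts.

FIRST sets of the non-terminals at (or reachable through a nullable prefix from) the front of some alternative:
  FIRST(P) = { '-', 'n', ε }
  FIRST(S) = { '-', 'n' }

Productions for P:
  P → P S: FIRST = { '-', 'n' }
  P → ε: FIRST = { ε }
Productions for S:
  S → n: FIRST = { 'n' }
  S → - P: FIRST = { '-' }

All alternatives of each non-terminal have pairwise disjoint FIRST sets.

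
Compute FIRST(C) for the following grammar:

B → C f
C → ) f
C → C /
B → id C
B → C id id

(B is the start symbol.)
To compute FIRST(C), examine every production with C on the left-hand side, reading each right-hand side left to right until a non-nullable symbol is reached.

From C → ) f:
  - ')' is a terminal: add ')' and stop
From C → C /:
  - C is the symbol being defined: contributes nothing new
    C is not nullable, so stop

Collecting: FIRST(C) = { ')' }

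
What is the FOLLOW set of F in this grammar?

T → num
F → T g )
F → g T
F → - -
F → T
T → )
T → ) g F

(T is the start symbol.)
To compute FOLLOW(F), find every occurrence of F on a right-hand side N → α F β: add FIRST(β) \ {ε}, and if β is empty or nullable also add FOLLOW(N). Iterate to a fixed point.

In T → ) g F: F is at the end, add FOLLOW(T)

The FOLLOW sets referred to above (computed the same way, to a fixed point):
  FOLLOW(T) = { $, 'g' }

Taking the union: FOLLOW(F) = { $, 'g' }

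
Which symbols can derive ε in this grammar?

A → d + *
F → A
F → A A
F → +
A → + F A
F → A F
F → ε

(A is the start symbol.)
{ 'F' }

A non-terminal is nullable if it can derive ε (the empty string): either it has an ε-production, or it has a production whose right-hand side consists entirely of nullable non-terminals.

ε-productions: F → ε
So F is immediately nullable.
No further non-terminal can be added: every production for the remaining non-terminals contains a terminal or a non-nullable non-terminal.
Nullable = { 'F' }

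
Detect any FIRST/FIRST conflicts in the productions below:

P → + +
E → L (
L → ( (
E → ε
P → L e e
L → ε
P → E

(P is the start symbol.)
FIRST sets of the non-terminals at (or reachable through a nullable prefix from) the front of some alternative:
  FIRST(L) = { '(', ε }
  FIRST(E) = { '(', ε }

Productions for P:
  P → + +: FIRST = { '+' }
  P → L e e: FIRST = { '(', 'e' }
  P → E: FIRST = { '(', ε }
Productions for E:
  E → L (: FIRST = { '(' }
  E → ε: FIRST = { ε }
Productions for L:
  L → ( (: FIRST = { '(' }
  L → ε: FIRST = { ε }

Conflict for P: P → L e e and P → E
  Overlap: { '(' }

Answer: Yes. P → L e e / P → E on { '(' }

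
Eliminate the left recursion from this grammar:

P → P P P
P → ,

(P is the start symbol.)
P → , P'
P' → P P P'
P' → ε

P is directly left-recursive. The standard transformation for
  A → A α₁ | ... | A α_m | β₁ | ... | β_n
is
  A  → β₁ A' | ... | β_n A'
  A' → α₁ A' | ... | α_m A' | ε

P → , becomes P → , P'
P → P P P becomes P' → P P P'
Add P' → ε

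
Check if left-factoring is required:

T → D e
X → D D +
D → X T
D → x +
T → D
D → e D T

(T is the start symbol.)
Yes, T has productions with common prefix 'D'

Left-factoring is needed when two productions for the same non-terminal
share a common prefix on the right-hand side.

Productions for T:
  T → D e
  T → D
Productions for D:
  D → X T
  D → x +
  D → e D T

Found common prefix 'D' in productions for T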